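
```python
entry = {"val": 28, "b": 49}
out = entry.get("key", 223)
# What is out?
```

Trace (tracking out):
entry = {'val': 28, 'b': 49}  # -> entry = {'val': 28, 'b': 49}
out = entry.get('key', 223)  # -> out = 223

Answer: 223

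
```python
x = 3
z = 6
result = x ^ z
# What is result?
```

Answer: 5

Derivation:
Trace (tracking result):
x = 3  # -> x = 3
z = 6  # -> z = 6
result = x ^ z  # -> result = 5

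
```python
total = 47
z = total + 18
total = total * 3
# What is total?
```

Answer: 141

Derivation:
Trace (tracking total):
total = 47  # -> total = 47
z = total + 18  # -> z = 65
total = total * 3  # -> total = 141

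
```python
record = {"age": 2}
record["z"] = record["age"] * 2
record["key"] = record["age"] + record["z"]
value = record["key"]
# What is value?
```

Trace (tracking value):
record = {'age': 2}  # -> record = {'age': 2}
record['z'] = record['age'] * 2  # -> record = {'age': 2, 'z': 4}
record['key'] = record['age'] + record['z']  # -> record = {'age': 2, 'z': 4, 'key': 6}
value = record['key']  # -> value = 6

Answer: 6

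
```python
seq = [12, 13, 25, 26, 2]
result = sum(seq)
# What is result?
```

Answer: 78

Derivation:
Trace (tracking result):
seq = [12, 13, 25, 26, 2]  # -> seq = [12, 13, 25, 26, 2]
result = sum(seq)  # -> result = 78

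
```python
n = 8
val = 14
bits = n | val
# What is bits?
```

Trace (tracking bits):
n = 8  # -> n = 8
val = 14  # -> val = 14
bits = n | val  # -> bits = 14

Answer: 14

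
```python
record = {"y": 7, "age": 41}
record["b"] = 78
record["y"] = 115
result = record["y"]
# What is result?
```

Answer: 115

Derivation:
Trace (tracking result):
record = {'y': 7, 'age': 41}  # -> record = {'y': 7, 'age': 41}
record['b'] = 78  # -> record = {'y': 7, 'age': 41, 'b': 78}
record['y'] = 115  # -> record = {'y': 115, 'age': 41, 'b': 78}
result = record['y']  # -> result = 115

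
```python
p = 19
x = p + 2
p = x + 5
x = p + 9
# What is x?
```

Answer: 35

Derivation:
Trace (tracking x):
p = 19  # -> p = 19
x = p + 2  # -> x = 21
p = x + 5  # -> p = 26
x = p + 9  # -> x = 35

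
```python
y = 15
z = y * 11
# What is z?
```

Trace (tracking z):
y = 15  # -> y = 15
z = y * 11  # -> z = 165

Answer: 165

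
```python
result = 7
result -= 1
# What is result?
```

Answer: 6

Derivation:
Trace (tracking result):
result = 7  # -> result = 7
result -= 1  # -> result = 6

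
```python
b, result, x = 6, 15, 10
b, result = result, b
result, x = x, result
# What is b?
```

Trace (tracking b):
b, result, x = (6, 15, 10)  # -> b = 6, result = 15, x = 10
b, result = (result, b)  # -> b = 15, result = 6
result, x = (x, result)  # -> result = 10, x = 6

Answer: 15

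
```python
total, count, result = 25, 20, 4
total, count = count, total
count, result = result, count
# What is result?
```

Trace (tracking result):
total, count, result = (25, 20, 4)  # -> total = 25, count = 20, result = 4
total, count = (count, total)  # -> total = 20, count = 25
count, result = (result, count)  # -> count = 4, result = 25

Answer: 25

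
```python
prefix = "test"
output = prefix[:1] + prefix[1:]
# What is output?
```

Trace (tracking output):
prefix = 'test'  # -> prefix = 'test'
output = prefix[:1] + prefix[1:]  # -> output = 'test'

Answer: 'test'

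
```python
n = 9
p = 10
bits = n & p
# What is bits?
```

Trace (tracking bits):
n = 9  # -> n = 9
p = 10  # -> p = 10
bits = n & p  # -> bits = 8

Answer: 8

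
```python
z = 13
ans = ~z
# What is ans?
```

Answer: -14

Derivation:
Trace (tracking ans):
z = 13  # -> z = 13
ans = ~z  # -> ans = -14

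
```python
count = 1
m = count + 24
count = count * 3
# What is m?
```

Trace (tracking m):
count = 1  # -> count = 1
m = count + 24  # -> m = 25
count = count * 3  # -> count = 3

Answer: 25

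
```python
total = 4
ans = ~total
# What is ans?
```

Trace (tracking ans):
total = 4  # -> total = 4
ans = ~total  # -> ans = -5

Answer: -5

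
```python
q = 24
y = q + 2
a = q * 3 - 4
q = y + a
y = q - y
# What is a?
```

Trace (tracking a):
q = 24  # -> q = 24
y = q + 2  # -> y = 26
a = q * 3 - 4  # -> a = 68
q = y + a  # -> q = 94
y = q - y  # -> y = 68

Answer: 68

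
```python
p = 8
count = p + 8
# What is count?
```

Answer: 16

Derivation:
Trace (tracking count):
p = 8  # -> p = 8
count = p + 8  # -> count = 16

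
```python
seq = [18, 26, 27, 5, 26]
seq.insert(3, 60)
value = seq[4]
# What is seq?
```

Trace (tracking seq):
seq = [18, 26, 27, 5, 26]  # -> seq = [18, 26, 27, 5, 26]
seq.insert(3, 60)  # -> seq = [18, 26, 27, 60, 5, 26]
value = seq[4]  # -> value = 5

Answer: [18, 26, 27, 60, 5, 26]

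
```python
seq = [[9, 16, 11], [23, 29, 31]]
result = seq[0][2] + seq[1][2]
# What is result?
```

Trace (tracking result):
seq = [[9, 16, 11], [23, 29, 31]]  # -> seq = [[9, 16, 11], [23, 29, 31]]
result = seq[0][2] + seq[1][2]  # -> result = 42

Answer: 42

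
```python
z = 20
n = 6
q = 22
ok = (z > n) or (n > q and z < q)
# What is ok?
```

Trace (tracking ok):
z = 20  # -> z = 20
n = 6  # -> n = 6
q = 22  # -> q = 22
ok = z > n or (n > q and z < q)  # -> ok = True

Answer: True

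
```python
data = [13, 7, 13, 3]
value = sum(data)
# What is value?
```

Trace (tracking value):
data = [13, 7, 13, 3]  # -> data = [13, 7, 13, 3]
value = sum(data)  # -> value = 36

Answer: 36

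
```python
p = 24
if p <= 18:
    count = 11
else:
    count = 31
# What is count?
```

Answer: 31

Derivation:
Trace (tracking count):
p = 24  # -> p = 24
if p <= 18:  # condition is False
else:
    count = 31  # -> count = 31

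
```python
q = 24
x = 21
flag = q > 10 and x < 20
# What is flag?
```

Answer: False

Derivation:
Trace (tracking flag):
q = 24  # -> q = 24
x = 21  # -> x = 21
flag = q > 10 and x < 20  # -> flag = False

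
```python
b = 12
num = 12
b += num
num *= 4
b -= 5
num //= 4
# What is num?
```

Answer: 12

Derivation:
Trace (tracking num):
b = 12  # -> b = 12
num = 12  # -> num = 12
b += num  # -> b = 24
num *= 4  # -> num = 48
b -= 5  # -> b = 19
num //= 4  # -> num = 12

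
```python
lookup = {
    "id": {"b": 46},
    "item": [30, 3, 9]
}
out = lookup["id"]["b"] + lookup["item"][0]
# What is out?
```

Answer: 76

Derivation:
Trace (tracking out):
lookup = {'id': {'b': 46}, 'item': [30, 3, 9]}  # -> lookup = {'id': {'b': 46}, 'item': [30, 3, 9]}
out = lookup['id']['b'] + lookup['item'][0]  # -> out = 76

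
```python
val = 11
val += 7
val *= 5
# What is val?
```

Answer: 90

Derivation:
Trace (tracking val):
val = 11  # -> val = 11
val += 7  # -> val = 18
val *= 5  # -> val = 90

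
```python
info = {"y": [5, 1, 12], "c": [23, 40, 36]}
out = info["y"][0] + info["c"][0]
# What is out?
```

Trace (tracking out):
info = {'y': [5, 1, 12], 'c': [23, 40, 36]}  # -> info = {'y': [5, 1, 12], 'c': [23, 40, 36]}
out = info['y'][0] + info['c'][0]  # -> out = 28

Answer: 28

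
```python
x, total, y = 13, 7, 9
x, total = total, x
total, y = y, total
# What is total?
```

Answer: 9

Derivation:
Trace (tracking total):
x, total, y = (13, 7, 9)  # -> x = 13, total = 7, y = 9
x, total = (total, x)  # -> x = 7, total = 13
total, y = (y, total)  # -> total = 9, y = 13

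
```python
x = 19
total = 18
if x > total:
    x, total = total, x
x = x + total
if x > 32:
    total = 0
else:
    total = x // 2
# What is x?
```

Trace (tracking x):
x = 19  # -> x = 19
total = 18  # -> total = 18
if x > total:  # condition is True
    x, total = (total, x)  # -> x = 18, total = 19
x = x + total  # -> x = 37
if x > 32:  # condition is True
    total = 0  # -> total = 0

Answer: 37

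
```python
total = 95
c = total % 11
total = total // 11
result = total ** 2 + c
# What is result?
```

Answer: 71

Derivation:
Trace (tracking result):
total = 95  # -> total = 95
c = total % 11  # -> c = 7
total = total // 11  # -> total = 8
result = total ** 2 + c  # -> result = 71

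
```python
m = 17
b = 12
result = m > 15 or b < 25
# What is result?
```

Trace (tracking result):
m = 17  # -> m = 17
b = 12  # -> b = 12
result = m > 15 or b < 25  # -> result = True

Answer: True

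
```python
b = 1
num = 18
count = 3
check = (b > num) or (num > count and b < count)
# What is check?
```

Answer: True

Derivation:
Trace (tracking check):
b = 1  # -> b = 1
num = 18  # -> num = 18
count = 3  # -> count = 3
check = b > num or (num > count and b < count)  # -> check = True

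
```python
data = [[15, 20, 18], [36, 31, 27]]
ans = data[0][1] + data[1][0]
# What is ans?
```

Answer: 56

Derivation:
Trace (tracking ans):
data = [[15, 20, 18], [36, 31, 27]]  # -> data = [[15, 20, 18], [36, 31, 27]]
ans = data[0][1] + data[1][0]  # -> ans = 56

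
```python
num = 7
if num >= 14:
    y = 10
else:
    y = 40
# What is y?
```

Trace (tracking y):
num = 7  # -> num = 7
if num >= 14:  # condition is False
else:
    y = 40  # -> y = 40

Answer: 40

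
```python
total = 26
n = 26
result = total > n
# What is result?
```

Trace (tracking result):
total = 26  # -> total = 26
n = 26  # -> n = 26
result = total > n  # -> result = False

Answer: False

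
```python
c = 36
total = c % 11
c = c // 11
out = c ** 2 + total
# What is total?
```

Trace (tracking total):
c = 36  # -> c = 36
total = c % 11  # -> total = 3
c = c // 11  # -> c = 3
out = c ** 2 + total  # -> out = 12

Answer: 3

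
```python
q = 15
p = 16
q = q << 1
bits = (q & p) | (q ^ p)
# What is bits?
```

Answer: 30

Derivation:
Trace (tracking bits):
q = 15  # -> q = 15
p = 16  # -> p = 16
q = q << 1  # -> q = 30
bits = q & p | q ^ p  # -> bits = 30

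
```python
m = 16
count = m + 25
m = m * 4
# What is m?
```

Answer: 64

Derivation:
Trace (tracking m):
m = 16  # -> m = 16
count = m + 25  # -> count = 41
m = m * 4  # -> m = 64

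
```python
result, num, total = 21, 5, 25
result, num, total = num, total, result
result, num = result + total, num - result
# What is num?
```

Answer: 20

Derivation:
Trace (tracking num):
result, num, total = (21, 5, 25)  # -> result = 21, num = 5, total = 25
result, num, total = (num, total, result)  # -> result = 5, num = 25, total = 21
result, num = (result + total, num - result)  # -> result = 26, num = 20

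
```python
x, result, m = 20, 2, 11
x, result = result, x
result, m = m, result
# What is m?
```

Trace (tracking m):
x, result, m = (20, 2, 11)  # -> x = 20, result = 2, m = 11
x, result = (result, x)  # -> x = 2, result = 20
result, m = (m, result)  # -> result = 11, m = 20

Answer: 20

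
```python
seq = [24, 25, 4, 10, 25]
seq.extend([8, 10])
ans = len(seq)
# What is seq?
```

Answer: [24, 25, 4, 10, 25, 8, 10]

Derivation:
Trace (tracking seq):
seq = [24, 25, 4, 10, 25]  # -> seq = [24, 25, 4, 10, 25]
seq.extend([8, 10])  # -> seq = [24, 25, 4, 10, 25, 8, 10]
ans = len(seq)  # -> ans = 7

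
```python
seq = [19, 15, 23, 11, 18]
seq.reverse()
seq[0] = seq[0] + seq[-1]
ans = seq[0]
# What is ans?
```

Answer: 37

Derivation:
Trace (tracking ans):
seq = [19, 15, 23, 11, 18]  # -> seq = [19, 15, 23, 11, 18]
seq.reverse()  # -> seq = [18, 11, 23, 15, 19]
seq[0] = seq[0] + seq[-1]  # -> seq = [37, 11, 23, 15, 19]
ans = seq[0]  # -> ans = 37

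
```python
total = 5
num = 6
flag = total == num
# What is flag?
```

Trace (tracking flag):
total = 5  # -> total = 5
num = 6  # -> num = 6
flag = total == num  # -> flag = False

Answer: False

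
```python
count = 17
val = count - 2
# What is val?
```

Trace (tracking val):
count = 17  # -> count = 17
val = count - 2  # -> val = 15

Answer: 15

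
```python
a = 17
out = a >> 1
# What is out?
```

Trace (tracking out):
a = 17  # -> a = 17
out = a >> 1  # -> out = 8

Answer: 8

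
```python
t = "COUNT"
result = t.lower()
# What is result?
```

Trace (tracking result):
t = 'COUNT'  # -> t = 'COUNT'
result = t.lower()  # -> result = 'count'

Answer: 'count'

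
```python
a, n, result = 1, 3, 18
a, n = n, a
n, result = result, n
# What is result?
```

Trace (tracking result):
a, n, result = (1, 3, 18)  # -> a = 1, n = 3, result = 18
a, n = (n, a)  # -> a = 3, n = 1
n, result = (result, n)  # -> n = 18, result = 1

Answer: 1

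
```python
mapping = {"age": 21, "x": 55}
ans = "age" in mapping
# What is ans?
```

Trace (tracking ans):
mapping = {'age': 21, 'x': 55}  # -> mapping = {'age': 21, 'x': 55}
ans = 'age' in mapping  # -> ans = True

Answer: True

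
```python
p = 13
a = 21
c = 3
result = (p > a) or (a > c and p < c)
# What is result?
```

Trace (tracking result):
p = 13  # -> p = 13
a = 21  # -> a = 21
c = 3  # -> c = 3
result = p > a or (a > c and p < c)  # -> result = False

Answer: False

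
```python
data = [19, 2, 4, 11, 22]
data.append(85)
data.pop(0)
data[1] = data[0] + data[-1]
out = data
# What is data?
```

Answer: [2, 87, 11, 22, 85]

Derivation:
Trace (tracking data):
data = [19, 2, 4, 11, 22]  # -> data = [19, 2, 4, 11, 22]
data.append(85)  # -> data = [19, 2, 4, 11, 22, 85]
data.pop(0)  # -> data = [2, 4, 11, 22, 85]
data[1] = data[0] + data[-1]  # -> data = [2, 87, 11, 22, 85]
out = data  # -> out = [2, 87, 11, 22, 85]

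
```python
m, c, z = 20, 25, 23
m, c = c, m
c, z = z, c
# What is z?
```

Trace (tracking z):
m, c, z = (20, 25, 23)  # -> m = 20, c = 25, z = 23
m, c = (c, m)  # -> m = 25, c = 20
c, z = (z, c)  # -> c = 23, z = 20

Answer: 20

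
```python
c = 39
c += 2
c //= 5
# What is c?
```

Trace (tracking c):
c = 39  # -> c = 39
c += 2  # -> c = 41
c //= 5  # -> c = 8

Answer: 8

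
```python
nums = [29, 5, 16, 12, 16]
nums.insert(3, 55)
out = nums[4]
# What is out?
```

Answer: 12

Derivation:
Trace (tracking out):
nums = [29, 5, 16, 12, 16]  # -> nums = [29, 5, 16, 12, 16]
nums.insert(3, 55)  # -> nums = [29, 5, 16, 55, 12, 16]
out = nums[4]  # -> out = 12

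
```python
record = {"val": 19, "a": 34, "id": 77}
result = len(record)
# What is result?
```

Answer: 3

Derivation:
Trace (tracking result):
record = {'val': 19, 'a': 34, 'id': 77}  # -> record = {'val': 19, 'a': 34, 'id': 77}
result = len(record)  # -> result = 3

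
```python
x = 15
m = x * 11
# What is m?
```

Answer: 165

Derivation:
Trace (tracking m):
x = 15  # -> x = 15
m = x * 11  # -> m = 165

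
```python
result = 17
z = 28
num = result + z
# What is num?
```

Answer: 45

Derivation:
Trace (tracking num):
result = 17  # -> result = 17
z = 28  # -> z = 28
num = result + z  # -> num = 45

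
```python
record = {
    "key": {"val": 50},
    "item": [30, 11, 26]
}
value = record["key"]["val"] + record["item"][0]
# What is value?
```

Answer: 80

Derivation:
Trace (tracking value):
record = {'key': {'val': 50}, 'item': [30, 11, 26]}  # -> record = {'key': {'val': 50}, 'item': [30, 11, 26]}
value = record['key']['val'] + record['item'][0]  # -> value = 80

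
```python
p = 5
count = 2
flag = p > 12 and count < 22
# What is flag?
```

Answer: False

Derivation:
Trace (tracking flag):
p = 5  # -> p = 5
count = 2  # -> count = 2
flag = p > 12 and count < 22  # -> flag = False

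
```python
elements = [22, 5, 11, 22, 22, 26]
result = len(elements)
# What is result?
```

Answer: 6

Derivation:
Trace (tracking result):
elements = [22, 5, 11, 22, 22, 26]  # -> elements = [22, 5, 11, 22, 22, 26]
result = len(elements)  # -> result = 6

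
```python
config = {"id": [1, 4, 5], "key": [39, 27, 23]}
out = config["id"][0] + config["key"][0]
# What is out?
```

Trace (tracking out):
config = {'id': [1, 4, 5], 'key': [39, 27, 23]}  # -> config = {'id': [1, 4, 5], 'key': [39, 27, 23]}
out = config['id'][0] + config['key'][0]  # -> out = 40

Answer: 40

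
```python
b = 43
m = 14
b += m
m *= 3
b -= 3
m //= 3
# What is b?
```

Answer: 54

Derivation:
Trace (tracking b):
b = 43  # -> b = 43
m = 14  # -> m = 14
b += m  # -> b = 57
m *= 3  # -> m = 42
b -= 3  # -> b = 54
m //= 3  # -> m = 14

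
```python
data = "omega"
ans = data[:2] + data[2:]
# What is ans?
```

Answer: 'omega'

Derivation:
Trace (tracking ans):
data = 'omega'  # -> data = 'omega'
ans = data[:2] + data[2:]  # -> ans = 'omega'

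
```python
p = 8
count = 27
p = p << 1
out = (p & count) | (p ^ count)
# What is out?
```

Answer: 27

Derivation:
Trace (tracking out):
p = 8  # -> p = 8
count = 27  # -> count = 27
p = p << 1  # -> p = 16
out = p & count | p ^ count  # -> out = 27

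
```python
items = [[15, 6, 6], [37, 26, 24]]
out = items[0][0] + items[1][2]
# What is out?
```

Answer: 39

Derivation:
Trace (tracking out):
items = [[15, 6, 6], [37, 26, 24]]  # -> items = [[15, 6, 6], [37, 26, 24]]
out = items[0][0] + items[1][2]  # -> out = 39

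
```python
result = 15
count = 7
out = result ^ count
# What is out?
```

Answer: 8

Derivation:
Trace (tracking out):
result = 15  # -> result = 15
count = 7  # -> count = 7
out = result ^ count  # -> out = 8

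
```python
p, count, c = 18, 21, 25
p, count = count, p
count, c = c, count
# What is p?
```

Answer: 21

Derivation:
Trace (tracking p):
p, count, c = (18, 21, 25)  # -> p = 18, count = 21, c = 25
p, count = (count, p)  # -> p = 21, count = 18
count, c = (c, count)  # -> count = 25, c = 18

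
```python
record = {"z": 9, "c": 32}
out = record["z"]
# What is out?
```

Answer: 9

Derivation:
Trace (tracking out):
record = {'z': 9, 'c': 32}  # -> record = {'z': 9, 'c': 32}
out = record['z']  # -> out = 9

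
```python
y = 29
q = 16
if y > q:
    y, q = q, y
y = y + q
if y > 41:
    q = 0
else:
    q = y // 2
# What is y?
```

Trace (tracking y):
y = 29  # -> y = 29
q = 16  # -> q = 16
if y > q:  # condition is True
    y, q = (q, y)  # -> y = 16, q = 29
y = y + q  # -> y = 45
if y > 41:  # condition is True
    q = 0  # -> q = 0

Answer: 45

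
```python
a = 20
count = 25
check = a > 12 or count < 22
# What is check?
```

Answer: True

Derivation:
Trace (tracking check):
a = 20  # -> a = 20
count = 25  # -> count = 25
check = a > 12 or count < 22  # -> check = True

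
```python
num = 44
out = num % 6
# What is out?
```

Answer: 2

Derivation:
Trace (tracking out):
num = 44  # -> num = 44
out = num % 6  # -> out = 2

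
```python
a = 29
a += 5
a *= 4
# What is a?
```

Answer: 136

Derivation:
Trace (tracking a):
a = 29  # -> a = 29
a += 5  # -> a = 34
a *= 4  # -> a = 136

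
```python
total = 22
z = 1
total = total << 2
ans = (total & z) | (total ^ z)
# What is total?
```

Answer: 88

Derivation:
Trace (tracking total):
total = 22  # -> total = 22
z = 1  # -> z = 1
total = total << 2  # -> total = 88
ans = total & z | total ^ z  # -> ans = 89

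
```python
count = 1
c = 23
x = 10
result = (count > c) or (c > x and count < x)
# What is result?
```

Trace (tracking result):
count = 1  # -> count = 1
c = 23  # -> c = 23
x = 10  # -> x = 10
result = count > c or (c > x and count < x)  # -> result = True

Answer: True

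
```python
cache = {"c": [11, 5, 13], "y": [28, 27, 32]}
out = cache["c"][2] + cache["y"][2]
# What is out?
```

Trace (tracking out):
cache = {'c': [11, 5, 13], 'y': [28, 27, 32]}  # -> cache = {'c': [11, 5, 13], 'y': [28, 27, 32]}
out = cache['c'][2] + cache['y'][2]  # -> out = 45

Answer: 45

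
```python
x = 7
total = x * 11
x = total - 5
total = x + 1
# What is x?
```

Trace (tracking x):
x = 7  # -> x = 7
total = x * 11  # -> total = 77
x = total - 5  # -> x = 72
total = x + 1  # -> total = 73

Answer: 72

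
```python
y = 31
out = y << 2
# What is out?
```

Answer: 124

Derivation:
Trace (tracking out):
y = 31  # -> y = 31
out = y << 2  # -> out = 124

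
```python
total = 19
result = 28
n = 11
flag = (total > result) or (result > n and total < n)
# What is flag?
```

Trace (tracking flag):
total = 19  # -> total = 19
result = 28  # -> result = 28
n = 11  # -> n = 11
flag = total > result or (result > n and total < n)  # -> flag = False

Answer: False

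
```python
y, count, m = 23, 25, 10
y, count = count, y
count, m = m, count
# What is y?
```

Trace (tracking y):
y, count, m = (23, 25, 10)  # -> y = 23, count = 25, m = 10
y, count = (count, y)  # -> y = 25, count = 23
count, m = (m, count)  # -> count = 10, m = 23

Answer: 25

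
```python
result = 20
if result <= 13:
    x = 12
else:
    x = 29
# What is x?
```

Trace (tracking x):
result = 20  # -> result = 20
if result <= 13:  # condition is False
else:
    x = 29  # -> x = 29

Answer: 29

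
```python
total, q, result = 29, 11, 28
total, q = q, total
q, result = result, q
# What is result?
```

Answer: 29

Derivation:
Trace (tracking result):
total, q, result = (29, 11, 28)  # -> total = 29, q = 11, result = 28
total, q = (q, total)  # -> total = 11, q = 29
q, result = (result, q)  # -> q = 28, result = 29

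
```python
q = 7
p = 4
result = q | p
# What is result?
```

Answer: 7

Derivation:
Trace (tracking result):
q = 7  # -> q = 7
p = 4  # -> p = 4
result = q | p  # -> result = 7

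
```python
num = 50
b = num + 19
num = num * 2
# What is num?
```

Trace (tracking num):
num = 50  # -> num = 50
b = num + 19  # -> b = 69
num = num * 2  # -> num = 100

Answer: 100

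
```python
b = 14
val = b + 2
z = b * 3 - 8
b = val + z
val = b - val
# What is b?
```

Answer: 50

Derivation:
Trace (tracking b):
b = 14  # -> b = 14
val = b + 2  # -> val = 16
z = b * 3 - 8  # -> z = 34
b = val + z  # -> b = 50
val = b - val  # -> val = 34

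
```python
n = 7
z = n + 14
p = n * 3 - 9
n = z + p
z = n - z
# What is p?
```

Trace (tracking p):
n = 7  # -> n = 7
z = n + 14  # -> z = 21
p = n * 3 - 9  # -> p = 12
n = z + p  # -> n = 33
z = n - z  # -> z = 12

Answer: 12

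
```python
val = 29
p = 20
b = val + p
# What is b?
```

Answer: 49

Derivation:
Trace (tracking b):
val = 29  # -> val = 29
p = 20  # -> p = 20
b = val + p  # -> b = 49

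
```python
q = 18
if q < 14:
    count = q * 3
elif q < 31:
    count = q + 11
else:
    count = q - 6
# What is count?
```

Answer: 29

Derivation:
Trace (tracking count):
q = 18  # -> q = 18
if q < 14:  # condition is False
elif q < 31:  # condition is True
    count = q + 11  # -> count = 29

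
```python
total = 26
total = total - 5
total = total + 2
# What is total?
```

Answer: 23

Derivation:
Trace (tracking total):
total = 26  # -> total = 26
total = total - 5  # -> total = 21
total = total + 2  # -> total = 23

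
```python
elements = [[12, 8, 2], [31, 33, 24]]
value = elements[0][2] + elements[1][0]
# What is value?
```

Answer: 33

Derivation:
Trace (tracking value):
elements = [[12, 8, 2], [31, 33, 24]]  # -> elements = [[12, 8, 2], [31, 33, 24]]
value = elements[0][2] + elements[1][0]  # -> value = 33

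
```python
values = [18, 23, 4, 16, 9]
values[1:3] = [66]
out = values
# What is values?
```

Answer: [18, 66, 16, 9]

Derivation:
Trace (tracking values):
values = [18, 23, 4, 16, 9]  # -> values = [18, 23, 4, 16, 9]
values[1:3] = [66]  # -> values = [18, 66, 16, 9]
out = values  # -> out = [18, 66, 16, 9]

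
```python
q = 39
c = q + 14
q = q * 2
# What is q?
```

Trace (tracking q):
q = 39  # -> q = 39
c = q + 14  # -> c = 53
q = q * 2  # -> q = 78

Answer: 78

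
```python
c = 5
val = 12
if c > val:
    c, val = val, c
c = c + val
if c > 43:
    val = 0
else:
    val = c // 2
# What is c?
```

Trace (tracking c):
c = 5  # -> c = 5
val = 12  # -> val = 12
if c > val:  # condition is False
c = c + val  # -> c = 17
if c > 43:  # condition is False
else:
    val = c // 2  # -> val = 8

Answer: 17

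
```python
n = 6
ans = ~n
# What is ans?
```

Answer: -7

Derivation:
Trace (tracking ans):
n = 6  # -> n = 6
ans = ~n  # -> ans = -7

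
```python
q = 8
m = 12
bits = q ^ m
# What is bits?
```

Answer: 4

Derivation:
Trace (tracking bits):
q = 8  # -> q = 8
m = 12  # -> m = 12
bits = q ^ m  # -> bits = 4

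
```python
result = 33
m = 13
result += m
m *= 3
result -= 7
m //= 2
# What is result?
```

Trace (tracking result):
result = 33  # -> result = 33
m = 13  # -> m = 13
result += m  # -> result = 46
m *= 3  # -> m = 39
result -= 7  # -> result = 39
m //= 2  # -> m = 19

Answer: 39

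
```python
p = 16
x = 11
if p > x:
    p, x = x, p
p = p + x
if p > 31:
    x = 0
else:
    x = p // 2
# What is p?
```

Trace (tracking p):
p = 16  # -> p = 16
x = 11  # -> x = 11
if p > x:  # condition is True
    p, x = (x, p)  # -> p = 11, x = 16
p = p + x  # -> p = 27
if p > 31:  # condition is False
else:
    x = p // 2  # -> x = 13

Answer: 27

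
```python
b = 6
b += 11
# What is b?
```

Answer: 17

Derivation:
Trace (tracking b):
b = 6  # -> b = 6
b += 11  # -> b = 17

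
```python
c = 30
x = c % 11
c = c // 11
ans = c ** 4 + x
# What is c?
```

Answer: 2

Derivation:
Trace (tracking c):
c = 30  # -> c = 30
x = c % 11  # -> x = 8
c = c // 11  # -> c = 2
ans = c ** 4 + x  # -> ans = 24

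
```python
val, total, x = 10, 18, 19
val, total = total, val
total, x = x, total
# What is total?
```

Trace (tracking total):
val, total, x = (10, 18, 19)  # -> val = 10, total = 18, x = 19
val, total = (total, val)  # -> val = 18, total = 10
total, x = (x, total)  # -> total = 19, x = 10

Answer: 19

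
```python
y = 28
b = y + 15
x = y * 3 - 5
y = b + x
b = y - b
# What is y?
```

Trace (tracking y):
y = 28  # -> y = 28
b = y + 15  # -> b = 43
x = y * 3 - 5  # -> x = 79
y = b + x  # -> y = 122
b = y - b  # -> b = 79

Answer: 122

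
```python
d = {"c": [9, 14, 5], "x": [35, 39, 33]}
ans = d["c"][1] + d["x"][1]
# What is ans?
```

Answer: 53

Derivation:
Trace (tracking ans):
d = {'c': [9, 14, 5], 'x': [35, 39, 33]}  # -> d = {'c': [9, 14, 5], 'x': [35, 39, 33]}
ans = d['c'][1] + d['x'][1]  # -> ans = 53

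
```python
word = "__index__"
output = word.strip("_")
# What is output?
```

Answer: 'index'

Derivation:
Trace (tracking output):
word = '__index__'  # -> word = '__index__'
output = word.strip('_')  # -> output = 'index'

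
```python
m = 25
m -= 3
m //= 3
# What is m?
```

Trace (tracking m):
m = 25  # -> m = 25
m -= 3  # -> m = 22
m //= 3  # -> m = 7

Answer: 7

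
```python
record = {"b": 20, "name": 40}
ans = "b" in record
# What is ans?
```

Answer: True

Derivation:
Trace (tracking ans):
record = {'b': 20, 'name': 40}  # -> record = {'b': 20, 'name': 40}
ans = 'b' in record  # -> ans = True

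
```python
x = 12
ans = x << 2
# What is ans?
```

Answer: 48

Derivation:
Trace (tracking ans):
x = 12  # -> x = 12
ans = x << 2  # -> ans = 48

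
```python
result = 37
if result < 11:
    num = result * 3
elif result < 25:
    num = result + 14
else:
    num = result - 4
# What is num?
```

Trace (tracking num):
result = 37  # -> result = 37
if result < 11:  # condition is False
elif result < 25:  # condition is False
else:
    num = result - 4  # -> num = 33

Answer: 33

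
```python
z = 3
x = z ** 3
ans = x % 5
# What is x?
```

Trace (tracking x):
z = 3  # -> z = 3
x = z ** 3  # -> x = 27
ans = x % 5  # -> ans = 2

Answer: 27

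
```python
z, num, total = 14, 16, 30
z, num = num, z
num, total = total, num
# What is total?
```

Answer: 14

Derivation:
Trace (tracking total):
z, num, total = (14, 16, 30)  # -> z = 14, num = 16, total = 30
z, num = (num, z)  # -> z = 16, num = 14
num, total = (total, num)  # -> num = 30, total = 14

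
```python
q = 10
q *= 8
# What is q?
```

Trace (tracking q):
q = 10  # -> q = 10
q *= 8  # -> q = 80

Answer: 80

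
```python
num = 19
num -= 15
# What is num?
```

Trace (tracking num):
num = 19  # -> num = 19
num -= 15  # -> num = 4

Answer: 4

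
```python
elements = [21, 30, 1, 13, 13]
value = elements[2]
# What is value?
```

Answer: 1

Derivation:
Trace (tracking value):
elements = [21, 30, 1, 13, 13]  # -> elements = [21, 30, 1, 13, 13]
value = elements[2]  # -> value = 1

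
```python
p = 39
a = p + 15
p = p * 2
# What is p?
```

Answer: 78

Derivation:
Trace (tracking p):
p = 39  # -> p = 39
a = p + 15  # -> a = 54
p = p * 2  # -> p = 78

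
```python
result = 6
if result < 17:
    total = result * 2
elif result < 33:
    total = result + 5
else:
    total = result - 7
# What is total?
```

Trace (tracking total):
result = 6  # -> result = 6
if result < 17:  # condition is True
    total = result * 2  # -> total = 12

Answer: 12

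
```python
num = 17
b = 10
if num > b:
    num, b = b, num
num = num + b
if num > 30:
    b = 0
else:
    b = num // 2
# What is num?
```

Trace (tracking num):
num = 17  # -> num = 17
b = 10  # -> b = 10
if num > b:  # condition is True
    num, b = (b, num)  # -> num = 10, b = 17
num = num + b  # -> num = 27
if num > 30:  # condition is False
else:
    b = num // 2  # -> b = 13

Answer: 27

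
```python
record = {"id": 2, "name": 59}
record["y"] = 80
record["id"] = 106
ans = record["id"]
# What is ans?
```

Answer: 106

Derivation:
Trace (tracking ans):
record = {'id': 2, 'name': 59}  # -> record = {'id': 2, 'name': 59}
record['y'] = 80  # -> record = {'id': 2, 'name': 59, 'y': 80}
record['id'] = 106  # -> record = {'id': 106, 'name': 59, 'y': 80}
ans = record['id']  # -> ans = 106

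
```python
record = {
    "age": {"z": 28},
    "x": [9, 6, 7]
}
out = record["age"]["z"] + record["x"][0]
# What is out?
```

Trace (tracking out):
record = {'age': {'z': 28}, 'x': [9, 6, 7]}  # -> record = {'age': {'z': 28}, 'x': [9, 6, 7]}
out = record['age']['z'] + record['x'][0]  # -> out = 37

Answer: 37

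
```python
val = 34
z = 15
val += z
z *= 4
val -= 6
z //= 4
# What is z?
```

Trace (tracking z):
val = 34  # -> val = 34
z = 15  # -> z = 15
val += z  # -> val = 49
z *= 4  # -> z = 60
val -= 6  # -> val = 43
z //= 4  # -> z = 15

Answer: 15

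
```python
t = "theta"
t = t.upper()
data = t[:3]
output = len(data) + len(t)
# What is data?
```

Trace (tracking data):
t = 'theta'  # -> t = 'theta'
t = t.upper()  # -> t = 'THETA'
data = t[:3]  # -> data = 'THE'
output = len(data) + len(t)  # -> output = 8

Answer: 'THE'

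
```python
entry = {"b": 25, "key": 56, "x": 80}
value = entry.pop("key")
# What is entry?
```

Answer: {'b': 25, 'x': 80}

Derivation:
Trace (tracking entry):
entry = {'b': 25, 'key': 56, 'x': 80}  # -> entry = {'b': 25, 'key': 56, 'x': 80}
value = entry.pop('key')  # -> value = 56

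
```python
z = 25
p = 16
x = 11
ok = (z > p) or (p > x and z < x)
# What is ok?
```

Answer: True

Derivation:
Trace (tracking ok):
z = 25  # -> z = 25
p = 16  # -> p = 16
x = 11  # -> x = 11
ok = z > p or (p > x and z < x)  # -> ok = True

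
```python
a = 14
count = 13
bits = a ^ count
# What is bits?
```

Answer: 3

Derivation:
Trace (tracking bits):
a = 14  # -> a = 14
count = 13  # -> count = 13
bits = a ^ count  # -> bits = 3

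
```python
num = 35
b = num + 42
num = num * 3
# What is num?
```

Trace (tracking num):
num = 35  # -> num = 35
b = num + 42  # -> b = 77
num = num * 3  # -> num = 105

Answer: 105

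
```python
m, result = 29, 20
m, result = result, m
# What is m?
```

Trace (tracking m):
m, result = (29, 20)  # -> m = 29, result = 20
m, result = (result, m)  # -> m = 20, result = 29

Answer: 20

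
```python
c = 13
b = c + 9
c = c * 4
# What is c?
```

Answer: 52

Derivation:
Trace (tracking c):
c = 13  # -> c = 13
b = c + 9  # -> b = 22
c = c * 4  # -> c = 52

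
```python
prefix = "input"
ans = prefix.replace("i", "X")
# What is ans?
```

Answer: 'Xnput'

Derivation:
Trace (tracking ans):
prefix = 'input'  # -> prefix = 'input'
ans = prefix.replace('i', 'X')  # -> ans = 'Xnput'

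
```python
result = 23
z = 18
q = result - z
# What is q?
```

Trace (tracking q):
result = 23  # -> result = 23
z = 18  # -> z = 18
q = result - z  # -> q = 5

Answer: 5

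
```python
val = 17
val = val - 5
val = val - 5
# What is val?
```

Answer: 7

Derivation:
Trace (tracking val):
val = 17  # -> val = 17
val = val - 5  # -> val = 12
val = val - 5  # -> val = 7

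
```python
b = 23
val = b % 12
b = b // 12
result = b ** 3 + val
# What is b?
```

Answer: 1

Derivation:
Trace (tracking b):
b = 23  # -> b = 23
val = b % 12  # -> val = 11
b = b // 12  # -> b = 1
result = b ** 3 + val  # -> result = 12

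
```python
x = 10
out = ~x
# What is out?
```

Answer: -11

Derivation:
Trace (tracking out):
x = 10  # -> x = 10
out = ~x  # -> out = -11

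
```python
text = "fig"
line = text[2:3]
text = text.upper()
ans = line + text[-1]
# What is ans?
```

Answer: 'gG'

Derivation:
Trace (tracking ans):
text = 'fig'  # -> text = 'fig'
line = text[2:3]  # -> line = 'g'
text = text.upper()  # -> text = 'FIG'
ans = line + text[-1]  # -> ans = 'gG'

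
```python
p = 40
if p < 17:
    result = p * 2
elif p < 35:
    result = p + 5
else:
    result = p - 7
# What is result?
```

Trace (tracking result):
p = 40  # -> p = 40
if p < 17:  # condition is False
elif p < 35:  # condition is False
else:
    result = p - 7  # -> result = 33

Answer: 33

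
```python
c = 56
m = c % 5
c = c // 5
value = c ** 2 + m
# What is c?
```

Trace (tracking c):
c = 56  # -> c = 56
m = c % 5  # -> m = 1
c = c // 5  # -> c = 11
value = c ** 2 + m  # -> value = 122

Answer: 11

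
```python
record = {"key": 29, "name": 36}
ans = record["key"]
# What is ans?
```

Answer: 29

Derivation:
Trace (tracking ans):
record = {'key': 29, 'name': 36}  # -> record = {'key': 29, 'name': 36}
ans = record['key']  # -> ans = 29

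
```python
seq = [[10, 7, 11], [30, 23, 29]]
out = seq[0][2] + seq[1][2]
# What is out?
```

Trace (tracking out):
seq = [[10, 7, 11], [30, 23, 29]]  # -> seq = [[10, 7, 11], [30, 23, 29]]
out = seq[0][2] + seq[1][2]  # -> out = 40

Answer: 40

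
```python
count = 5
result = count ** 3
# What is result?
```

Answer: 125

Derivation:
Trace (tracking result):
count = 5  # -> count = 5
result = count ** 3  # -> result = 125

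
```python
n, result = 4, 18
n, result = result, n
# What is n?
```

Trace (tracking n):
n, result = (4, 18)  # -> n = 4, result = 18
n, result = (result, n)  # -> n = 18, result = 4

Answer: 18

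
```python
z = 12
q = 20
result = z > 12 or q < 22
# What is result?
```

Trace (tracking result):
z = 12  # -> z = 12
q = 20  # -> q = 20
result = z > 12 or q < 22  # -> result = True

Answer: True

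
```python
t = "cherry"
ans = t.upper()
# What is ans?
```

Trace (tracking ans):
t = 'cherry'  # -> t = 'cherry'
ans = t.upper()  # -> ans = 'CHERRY'

Answer: 'CHERRY'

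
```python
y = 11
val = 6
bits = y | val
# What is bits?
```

Answer: 15

Derivation:
Trace (tracking bits):
y = 11  # -> y = 11
val = 6  # -> val = 6
bits = y | val  # -> bits = 15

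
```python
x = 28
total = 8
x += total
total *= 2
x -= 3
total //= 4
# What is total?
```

Trace (tracking total):
x = 28  # -> x = 28
total = 8  # -> total = 8
x += total  # -> x = 36
total *= 2  # -> total = 16
x -= 3  # -> x = 33
total //= 4  # -> total = 4

Answer: 4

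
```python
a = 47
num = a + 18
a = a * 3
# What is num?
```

Answer: 65

Derivation:
Trace (tracking num):
a = 47  # -> a = 47
num = a + 18  # -> num = 65
a = a * 3  # -> a = 141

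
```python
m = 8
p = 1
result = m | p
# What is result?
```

Trace (tracking result):
m = 8  # -> m = 8
p = 1  # -> p = 1
result = m | p  # -> result = 9

Answer: 9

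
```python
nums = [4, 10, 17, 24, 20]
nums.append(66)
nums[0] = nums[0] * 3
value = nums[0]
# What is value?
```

Trace (tracking value):
nums = [4, 10, 17, 24, 20]  # -> nums = [4, 10, 17, 24, 20]
nums.append(66)  # -> nums = [4, 10, 17, 24, 20, 66]
nums[0] = nums[0] * 3  # -> nums = [12, 10, 17, 24, 20, 66]
value = nums[0]  # -> value = 12

Answer: 12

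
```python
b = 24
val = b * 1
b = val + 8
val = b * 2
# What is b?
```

Answer: 32

Derivation:
Trace (tracking b):
b = 24  # -> b = 24
val = b * 1  # -> val = 24
b = val + 8  # -> b = 32
val = b * 2  # -> val = 64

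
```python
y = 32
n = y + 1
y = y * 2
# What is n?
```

Trace (tracking n):
y = 32  # -> y = 32
n = y + 1  # -> n = 33
y = y * 2  # -> y = 64

Answer: 33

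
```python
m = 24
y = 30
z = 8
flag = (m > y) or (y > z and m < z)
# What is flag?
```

Answer: False

Derivation:
Trace (tracking flag):
m = 24  # -> m = 24
y = 30  # -> y = 30
z = 8  # -> z = 8
flag = m > y or (y > z and m < z)  # -> flag = False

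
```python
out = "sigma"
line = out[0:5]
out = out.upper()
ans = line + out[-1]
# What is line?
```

Trace (tracking line):
out = 'sigma'  # -> out = 'sigma'
line = out[0:5]  # -> line = 'sigma'
out = out.upper()  # -> out = 'SIGMA'
ans = line + out[-1]  # -> ans = 'sigmaA'

Answer: 'sigma'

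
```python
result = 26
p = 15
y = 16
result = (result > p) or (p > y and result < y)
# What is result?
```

Answer: True

Derivation:
Trace (tracking result):
result = 26  # -> result = 26
p = 15  # -> p = 15
y = 16  # -> y = 16
result = result > p or (p > y and result < y)  # -> result = True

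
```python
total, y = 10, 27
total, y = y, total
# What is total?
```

Answer: 27

Derivation:
Trace (tracking total):
total, y = (10, 27)  # -> total = 10, y = 27
total, y = (y, total)  # -> total = 27, y = 10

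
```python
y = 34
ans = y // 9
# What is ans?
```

Trace (tracking ans):
y = 34  # -> y = 34
ans = y // 9  # -> ans = 3

Answer: 3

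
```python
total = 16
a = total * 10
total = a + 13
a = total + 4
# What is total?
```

Trace (tracking total):
total = 16  # -> total = 16
a = total * 10  # -> a = 160
total = a + 13  # -> total = 173
a = total + 4  # -> a = 177

Answer: 173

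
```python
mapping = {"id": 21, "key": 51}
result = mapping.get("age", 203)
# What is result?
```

Trace (tracking result):
mapping = {'id': 21, 'key': 51}  # -> mapping = {'id': 21, 'key': 51}
result = mapping.get('age', 203)  # -> result = 203

Answer: 203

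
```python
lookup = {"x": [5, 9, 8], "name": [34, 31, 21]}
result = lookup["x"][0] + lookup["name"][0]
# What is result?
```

Answer: 39

Derivation:
Trace (tracking result):
lookup = {'x': [5, 9, 8], 'name': [34, 31, 21]}  # -> lookup = {'x': [5, 9, 8], 'name': [34, 31, 21]}
result = lookup['x'][0] + lookup['name'][0]  # -> result = 39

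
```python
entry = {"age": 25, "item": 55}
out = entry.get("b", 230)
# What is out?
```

Trace (tracking out):
entry = {'age': 25, 'item': 55}  # -> entry = {'age': 25, 'item': 55}
out = entry.get('b', 230)  # -> out = 230

Answer: 230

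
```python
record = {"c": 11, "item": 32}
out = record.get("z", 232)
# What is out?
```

Trace (tracking out):
record = {'c': 11, 'item': 32}  # -> record = {'c': 11, 'item': 32}
out = record.get('z', 232)  # -> out = 232

Answer: 232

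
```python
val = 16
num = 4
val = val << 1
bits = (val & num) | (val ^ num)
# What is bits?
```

Trace (tracking bits):
val = 16  # -> val = 16
num = 4  # -> num = 4
val = val << 1  # -> val = 32
bits = val & num | val ^ num  # -> bits = 36

Answer: 36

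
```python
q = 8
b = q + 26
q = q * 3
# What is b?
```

Answer: 34

Derivation:
Trace (tracking b):
q = 8  # -> q = 8
b = q + 26  # -> b = 34
q = q * 3  # -> q = 24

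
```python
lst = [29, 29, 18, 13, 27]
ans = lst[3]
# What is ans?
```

Answer: 13

Derivation:
Trace (tracking ans):
lst = [29, 29, 18, 13, 27]  # -> lst = [29, 29, 18, 13, 27]
ans = lst[3]  # -> ans = 13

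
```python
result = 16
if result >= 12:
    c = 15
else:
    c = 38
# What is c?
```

Answer: 15

Derivation:
Trace (tracking c):
result = 16  # -> result = 16
if result >= 12:  # condition is True
    c = 15  # -> c = 15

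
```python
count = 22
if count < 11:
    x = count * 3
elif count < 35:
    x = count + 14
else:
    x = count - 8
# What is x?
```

Answer: 36

Derivation:
Trace (tracking x):
count = 22  # -> count = 22
if count < 11:  # condition is False
elif count < 35:  # condition is True
    x = count + 14  # -> x = 36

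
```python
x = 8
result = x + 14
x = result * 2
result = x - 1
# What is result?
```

Answer: 43

Derivation:
Trace (tracking result):
x = 8  # -> x = 8
result = x + 14  # -> result = 22
x = result * 2  # -> x = 44
result = x - 1  # -> result = 43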